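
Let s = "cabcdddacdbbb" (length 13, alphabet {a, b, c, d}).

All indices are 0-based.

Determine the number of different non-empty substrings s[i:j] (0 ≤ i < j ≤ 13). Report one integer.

sorted suffixes:
  #0 SA[0]=1  'abcdddacdbbb'
  #1 SA[1]=7  'acdbbb'
  #2 SA[2]=12  'b'
  #3 SA[3]=11  'bb'
  #4 SA[4]=10  'bbb'
  #5 SA[5]=2  'bcdddacdbbb'
  #6 SA[6]=0  'cabcdddacdbbb'
  #7 SA[7]=8  'cdbbb'
  #8 SA[8]=3  'cdddacdbbb'
  #9 SA[9]=6  'dacdbbb'
  #10 SA[10]=9  'dbbb'
  #11 SA[11]=5  'ddacdbbb'
  #12 SA[12]=4  'dddacdbbb'

SA = [1, 7, 12, 11, 10, 2, 0, 8, 3, 6, 9, 5, 4]
[i] adj suffixes → lcp
  [1] 1/7 → 1 ('a')
  [2] 7/12 → 0 ('')
  [3] 12/11 → 1 ('b')
  [4] 11/10 → 2 ('bb')
  [5] 10/2 → 1 ('b')
  [6] 2/0 → 0 ('')
  [7] 0/8 → 1 ('c')
  [8] 8/3 → 2 ('cd')
  [9] 3/6 → 0 ('')
  [10] 6/9 → 1 ('d')
  [11] 9/5 → 1 ('d')
  [12] 5/4 → 2 ('dd')

n(n+1)/2 = 13·14/2 = 91
Σ LCP = 0 + 1 + 0 + 1 + 2 + 1 + 0 + 1 + 2 + 0 + 1 + 1 + 2 = 12
distinct = 91 − 12 = 79

79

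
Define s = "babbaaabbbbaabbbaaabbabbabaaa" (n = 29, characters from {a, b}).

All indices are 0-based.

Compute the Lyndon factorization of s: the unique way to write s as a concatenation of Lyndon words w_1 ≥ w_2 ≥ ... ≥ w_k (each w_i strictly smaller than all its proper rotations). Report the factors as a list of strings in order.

emit factor 1: 'b' (i=0, period=1)
emit factor 2: 'abb' (i=1, period=3)
emit factor 3: 'aaabbbbaabbb' (i=4, period=12)
emit factor 4: 'aaabbabbab' (i=16, period=10)
emit factor 5: 'a' (i=26, period=1)
emit factor 6: 'a' (i=27, period=1)
emit factor 7: 'a' (i=28, period=1)

["b", "abb", "aaabbbbaabbb", "aaabbabbab", "a", "a", "a"]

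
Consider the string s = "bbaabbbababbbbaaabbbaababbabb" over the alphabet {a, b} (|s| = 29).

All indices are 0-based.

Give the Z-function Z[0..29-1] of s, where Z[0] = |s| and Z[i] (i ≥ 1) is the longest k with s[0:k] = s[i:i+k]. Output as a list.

[29, 1, 0, 0, 2, 3, 1, 0, 1, 0, 2, 2, 4, 1, 0, 0, 0, 2, 5, 1, 0, 0, 1, 0, 3, 1, 0, 2, 1]

Z[0]=29
i=1: i≥r, start 0; Z[1]=1 extend→box=[1,2)
i=2: i≥r, start 0; Z[2]=0
i=3: i≥r, start 0; Z[3]=0
i=4: i≥r, start 0; Z[4]=2 extend→box=[4,6)
i=5: min(r-i=1, Z[1]=1)=1; Z[5]=3 extend→box=[5,8)
i=6: min(r-i=2, Z[1]=1)=1; Z[6]=1
i=7: min(r-i=1, Z[2]=0)=0; Z[7]=0
i=8: i≥r, start 0; Z[8]=1 extend→box=[8,9)
i=9: i≥r, start 0; Z[9]=0
i=10: i≥r, start 0; Z[10]=2 extend→box=[10,12)
i=11: min(r-i=1, Z[1]=1)=1; Z[11]=2 extend→box=[11,13)
i=12: min(r-i=1, Z[1]=1)=1; Z[12]=4 extend→box=[12,16)
i=13: min(r-i=3, Z[1]=1)=1; Z[13]=1
i=14: min(r-i=2, Z[2]=0)=0; Z[14]=0
i=15: min(r-i=1, Z[3]=0)=0; Z[15]=0
i=16: i≥r, start 0; Z[16]=0
i=17: i≥r, start 0; Z[17]=2 extend→box=[17,19)
i=18: min(r-i=1, Z[1]=1)=1; Z[18]=5 extend→box=[18,23)
i=19: min(r-i=4, Z[1]=1)=1; Z[19]=1
i=20: min(r-i=3, Z[2]=0)=0; Z[20]=0
i=21: min(r-i=2, Z[3]=0)=0; Z[21]=0
i=22: min(r-i=1, Z[4]=2)=1; Z[22]=1
i=23: i≥r, start 0; Z[23]=0
i=24: i≥r, start 0; Z[24]=3 extend→box=[24,27)
i=25: min(r-i=2, Z[1]=1)=1; Z[25]=1
i=26: min(r-i=1, Z[2]=0)=0; Z[26]=0
i=27: i≥r, start 0; Z[27]=2 extend→box=[27,29)
i=28: min(r-i=1, Z[1]=1)=1; Z[28]=1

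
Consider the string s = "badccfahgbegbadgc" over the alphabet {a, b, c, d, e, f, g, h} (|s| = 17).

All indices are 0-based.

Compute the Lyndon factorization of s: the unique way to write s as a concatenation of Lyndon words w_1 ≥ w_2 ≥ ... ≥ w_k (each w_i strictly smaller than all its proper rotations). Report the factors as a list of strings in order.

["b", "adccfahgbegbadgc"]

emit factor 1: 'b' (i=0, period=1)
emit factor 2: 'adccfahgbegbadgc' (i=1, period=16)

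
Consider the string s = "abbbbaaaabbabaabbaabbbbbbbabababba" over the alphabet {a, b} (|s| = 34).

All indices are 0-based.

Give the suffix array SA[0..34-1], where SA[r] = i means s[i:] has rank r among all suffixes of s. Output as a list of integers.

sorted suffixes:
  #0 SA[0]=33  'a'
  #1 SA[1]=5  'aaaabbabaabbaabbbbbbbabababba'
  #2 SA[2]=6  'aaabbabaabbaabbbbbbbabababba'
  #3 SA[3]=13  'aabbaabbbbbbbabababba'
  #4 SA[4]=7  'aabbabaabbaabbbbbbbabababba'
  #5 SA[5]=17  'aabbbbbbbabababba'
  #6 SA[6]=11  'abaabbaabbbbbbbabababba'
  #7 SA[7]=26  'abababba'
  #8 SA[8]=28  'ababba'
  #9 SA[9]=30  'abba'
  #10 SA[10]=14  'abbaabbbbbbbabababba'
  #11 SA[11]=8  'abbabaabbaabbbbbbbabababba'
  #12 SA[12]=0  'abbbbaaaabbabaabbaabbbbbbbabababba'
  #13 SA[13]=18  'abbbbbbbabababba'
  #14 SA[14]=32  'ba'
  #15 SA[15]=4  'baaaabbabaabbaabbbbbbbabababba'
  #16 SA[16]=12  'baabbaabbbbbbbabababba'
  #17 SA[17]=16  'baabbbbbbbabababba'
  #18 SA[18]=10  'babaabbaabbbbbbbabababba'
  #19 SA[19]=25  'babababba'
  #20 SA[20]=27  'bababba'
  #21 SA[21]=29  'babba'
  #22 SA[22]=31  'bba'
  #23 SA[23]=3  'bbaaaabbabaabbaabbbbbbbabababba'
  #24 SA[24]=15  'bbaabbbbbbbabababba'
  #25 SA[25]=9  'bbabaabbaabbbbbbbabababba'
  #26 SA[26]=24  'bbabababba'
  #27 SA[27]=2  'bbbaaaabbabaabbaabbbbbbbabababba'
  #28 SA[28]=23  'bbbabababba'
  #29 SA[29]=1  'bbbbaaaabbabaabbaabbbbbbbabababba'
  #30 SA[30]=22  'bbbbabababba'
  #31 SA[31]=21  'bbbbbabababba'
  #32 SA[32]=20  'bbbbbbabababba'
  #33 SA[33]=19  'bbbbbbbabababba'

[33, 5, 6, 13, 7, 17, 11, 26, 28, 30, 14, 8, 0, 18, 32, 4, 12, 16, 10, 25, 27, 29, 31, 3, 15, 9, 24, 2, 23, 1, 22, 21, 20, 19]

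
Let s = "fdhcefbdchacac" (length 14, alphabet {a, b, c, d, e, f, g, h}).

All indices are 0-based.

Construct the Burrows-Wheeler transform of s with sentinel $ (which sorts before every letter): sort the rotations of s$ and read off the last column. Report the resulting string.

rank  rotation         last
    0  $fdhcefbdchacac  c
    1  ac$fdhcefbdchac  c
    2  acac$fdhcefbdch  h
    3  bdchacac$fdhcef  f
    4  c$fdhcefbdchaca  a
    5  cac$fdhcefbdcha  a
    6  cefbdchacac$fdh  h
    7  chacac$fdhcefbd  d
    8  dchacac$fdhcefb  b
    9  dhcefbdchacac$f  f
   10  efbdchacac$fdhc  c
   11  fbdchacac$fdhce  e
   12  fdhcefbdchacac$  $
   13  hacac$fdhcefbdc  c
   14  hcefbdchacac$fd  d

cchfaahdbfce$cd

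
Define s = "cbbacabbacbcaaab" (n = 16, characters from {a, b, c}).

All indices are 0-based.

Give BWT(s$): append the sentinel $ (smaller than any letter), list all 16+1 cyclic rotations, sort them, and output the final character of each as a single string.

rank  rotation           last
    0  $cbbacabbacbcaaab  b
    1  aaab$cbbacabbacbc  c
    2  aab$cbbacabbacbca  a
    3  ab$cbbacabbacbcaa  a
    4  abbacbcaaab$cbbac  c
    5  acabbacbcaaab$cbb  b
    6  acbcaaab$cbbacabb  b
    7  b$cbbacabbacbcaaa  a
    8  bacabbacbcaaab$cb  b
    9  bacbcaaab$cbbacab  b
   10  bbacabbacbcaaab$c  c
   11  bbacbcaaab$cbbaca  a
   12  bcaaab$cbbacabbac  c
   13  caaab$cbbacabbacb  b
   14  cabbacbcaaab$cbba  a
   15  cbbacabbacbcaaab$  $
   16  cbcaaab$cbbacabba  a

bcaacbbabbcacba$a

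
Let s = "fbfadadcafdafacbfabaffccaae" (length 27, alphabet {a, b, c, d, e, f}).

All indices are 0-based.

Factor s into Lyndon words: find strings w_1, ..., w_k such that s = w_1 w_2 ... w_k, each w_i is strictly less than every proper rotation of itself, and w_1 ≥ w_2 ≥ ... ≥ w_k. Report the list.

["f", "bf", "adadcafdaf", "acbf", "abaffcc", "aae"]

emit factor 1: 'f' (i=0, period=1)
emit factor 2: 'bf' (i=1, period=2)
emit factor 3: 'adadcafdaf' (i=3, period=10)
emit factor 4: 'acbf' (i=13, period=4)
emit factor 5: 'abaffcc' (i=17, period=7)
emit factor 6: 'aae' (i=24, period=3)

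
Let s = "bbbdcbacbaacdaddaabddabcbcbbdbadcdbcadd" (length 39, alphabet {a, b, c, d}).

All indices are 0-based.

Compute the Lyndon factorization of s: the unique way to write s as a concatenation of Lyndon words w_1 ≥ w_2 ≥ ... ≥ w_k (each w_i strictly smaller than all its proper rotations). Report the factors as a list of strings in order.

emit factor 1: 'bbbdc' (i=0, period=5)
emit factor 2: 'b' (i=5, period=1)
emit factor 3: 'acb' (i=6, period=3)
emit factor 4: 'aacdadd' (i=9, period=7)
emit factor 5: 'aabddabcbcbbdbadcdbcadd' (i=16, period=23)

["bbbdc", "b", "acb", "aacdadd", "aabddabcbcbbdbadcdbcadd"]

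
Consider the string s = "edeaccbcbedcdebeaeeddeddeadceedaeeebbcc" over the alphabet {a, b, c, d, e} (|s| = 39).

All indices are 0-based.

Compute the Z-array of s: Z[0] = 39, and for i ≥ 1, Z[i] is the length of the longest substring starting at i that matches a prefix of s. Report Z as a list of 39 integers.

[39, 0, 1, 0, 0, 0, 0, 0, 0, 2, 0, 0, 0, 1, 0, 1, 0, 1, 2, 0, 0, 2, 0, 0, 1, 0, 0, 0, 1, 2, 0, 0, 1, 1, 1, 0, 0, 0, 0]

Z[0]=39
i=1: fresh scan; Z[1]=0
i=2: fresh scan; Z[2]=1 grow→box=[2,3)
i=3: fresh scan; Z[3]=0
i=4: fresh scan; Z[4]=0
i=5: fresh scan; Z[5]=0
i=6: fresh scan; Z[6]=0
i=7: fresh scan; Z[7]=0
i=8: fresh scan; Z[8]=0
i=9: fresh scan; Z[9]=2 grow→box=[9,11)
i=10: min(r-i=1, Z[1]=0)=0; Z[10]=0
i=11: fresh scan; Z[11]=0
i=12: fresh scan; Z[12]=0
i=13: fresh scan; Z[13]=1 grow→box=[13,14)
i=14: fresh scan; Z[14]=0
i=15: fresh scan; Z[15]=1 grow→box=[15,16)
i=16: fresh scan; Z[16]=0
i=17: fresh scan; Z[17]=1 grow→box=[17,18)
i=18: fresh scan; Z[18]=2 grow→box=[18,20)
i=19: min(r-i=1, Z[1]=0)=0; Z[19]=0
i=20: fresh scan; Z[20]=0
i=21: fresh scan; Z[21]=2 grow→box=[21,23)
i=22: min(r-i=1, Z[1]=0)=0; Z[22]=0
i=23: fresh scan; Z[23]=0
i=24: fresh scan; Z[24]=1 grow→box=[24,25)
i=25: fresh scan; Z[25]=0
i=26: fresh scan; Z[26]=0
i=27: fresh scan; Z[27]=0
i=28: fresh scan; Z[28]=1 grow→box=[28,29)
i=29: fresh scan; Z[29]=2 grow→box=[29,31)
i=30: min(r-i=1, Z[1]=0)=0; Z[30]=0
i=31: fresh scan; Z[31]=0
i=32: fresh scan; Z[32]=1 grow→box=[32,33)
i=33: fresh scan; Z[33]=1 grow→box=[33,34)
i=34: fresh scan; Z[34]=1 grow→box=[34,35)
i=35: fresh scan; Z[35]=0
i=36: fresh scan; Z[36]=0
i=37: fresh scan; Z[37]=0
i=38: fresh scan; Z[38]=0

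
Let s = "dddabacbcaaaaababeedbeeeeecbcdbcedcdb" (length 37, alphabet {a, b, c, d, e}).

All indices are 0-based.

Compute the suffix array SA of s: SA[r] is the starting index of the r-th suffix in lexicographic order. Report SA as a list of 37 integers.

sorted suffixes:
  #0 SA[0]=9  'aaaaababeedbeeeeecbcdbcedcdb'
  #1 SA[1]=10  'aaaababeedbeeeeecbcdbcedcdb'
  #2 SA[2]=11  'aaababeedbeeeeecbcdbcedcdb'
  #3 SA[3]=12  'aababeedbeeeeecbcdbcedcdb'
  #4 SA[4]=13  'ababeedbeeeeecbcdbcedcdb'
  #5 SA[5]=3  'abacbcaaaaababeedbeeeeecbcdbcedcdb'
  #6 SA[6]=15  'abeedbeeeeecbcdbcedcdb'
  #7 SA[7]=5  'acbcaaaaababeedbeeeeecbcdbcedcdb'
  #8 SA[8]=36  'b'
  #9 SA[9]=14  'babeedbeeeeecbcdbcedcdb'
  #10 SA[10]=4  'bacbcaaaaababeedbeeeeecbcdbcedcdb'
  #11 SA[11]=7  'bcaaaaababeedbeeeeecbcdbcedcdb'
  #12 SA[12]=27  'bcdbcedcdb'
  #13 SA[13]=30  'bcedcdb'
  #14 SA[14]=16  'beedbeeeeecbcdbcedcdb'
  #15 SA[15]=20  'beeeeecbcdbcedcdb'
  #16 SA[16]=8  'caaaaababeedbeeeeecbcdbcedcdb'
  #17 SA[17]=6  'cbcaaaaababeedbeeeeecbcdbcedcdb'
  #18 SA[18]=26  'cbcdbcedcdb'
  #19 SA[19]=34  'cdb'
  #20 SA[20]=28  'cdbcedcdb'
  #21 SA[21]=31  'cedcdb'
  #22 SA[22]=2  'dabacbcaaaaababeedbeeeeecbcdbcedcdb'
  #23 SA[23]=35  'db'
  #24 SA[24]=29  'dbcedcdb'
  #25 SA[25]=19  'dbeeeeecbcdbcedcdb'
  #26 SA[26]=33  'dcdb'
  #27 SA[27]=1  'ddabacbcaaaaababeedbeeeeecbcdbcedcdb'
  #28 SA[28]=0  'dddabacbcaaaaababeedbeeeeecbcdbcedcdb'
  #29 SA[29]=25  'ecbcdbcedcdb'
  #30 SA[30]=18  'edbeeeeecbcdbcedcdb'
  #31 SA[31]=32  'edcdb'
  #32 SA[32]=24  'eecbcdbcedcdb'
  #33 SA[33]=17  'eedbeeeeecbcdbcedcdb'
  #34 SA[34]=23  'eeecbcdbcedcdb'
  #35 SA[35]=22  'eeeecbcdbcedcdb'
  #36 SA[36]=21  'eeeeecbcdbcedcdb'

[9, 10, 11, 12, 13, 3, 15, 5, 36, 14, 4, 7, 27, 30, 16, 20, 8, 6, 26, 34, 28, 31, 2, 35, 29, 19, 33, 1, 0, 25, 18, 32, 24, 17, 23, 22, 21]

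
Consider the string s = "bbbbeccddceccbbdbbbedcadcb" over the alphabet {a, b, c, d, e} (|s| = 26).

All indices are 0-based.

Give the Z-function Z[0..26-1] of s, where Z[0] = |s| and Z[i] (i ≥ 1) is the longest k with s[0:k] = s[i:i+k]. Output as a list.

Z[0]=26
i=1: i≥r, start 0; Z[1]=3 grow→box=[1,4)
i=2: min(r-i=2, Z[1]=3)=2; Z[2]=2
i=3: min(r-i=1, Z[2]=2)=1; Z[3]=1
i=4: i≥r, start 0; Z[4]=0
i=5: i≥r, start 0; Z[5]=0
i=6: i≥r, start 0; Z[6]=0
i=7: i≥r, start 0; Z[7]=0
i=8: i≥r, start 0; Z[8]=0
i=9: i≥r, start 0; Z[9]=0
i=10: i≥r, start 0; Z[10]=0
i=11: i≥r, start 0; Z[11]=0
i=12: i≥r, start 0; Z[12]=0
i=13: i≥r, start 0; Z[13]=2 grow→box=[13,15)
i=14: min(r-i=1, Z[1]=3)=1; Z[14]=1
i=15: i≥r, start 0; Z[15]=0
i=16: i≥r, start 0; Z[16]=3 grow→box=[16,19)
i=17: min(r-i=2, Z[1]=3)=2; Z[17]=2
i=18: min(r-i=1, Z[2]=2)=1; Z[18]=1
i=19: i≥r, start 0; Z[19]=0
i=20: i≥r, start 0; Z[20]=0
i=21: i≥r, start 0; Z[21]=0
i=22: i≥r, start 0; Z[22]=0
i=23: i≥r, start 0; Z[23]=0
i=24: i≥r, start 0; Z[24]=0
i=25: i≥r, start 0; Z[25]=1 grow→box=[25,26)

[26, 3, 2, 1, 0, 0, 0, 0, 0, 0, 0, 0, 0, 2, 1, 0, 3, 2, 1, 0, 0, 0, 0, 0, 0, 1]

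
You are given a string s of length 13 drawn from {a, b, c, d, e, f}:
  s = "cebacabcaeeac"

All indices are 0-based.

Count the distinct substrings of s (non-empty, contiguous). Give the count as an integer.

sorted suffixes:
  #0 SA[0]=5  'abcaeeac'
  #1 SA[1]=11  'ac'
  #2 SA[2]=3  'acabcaeeac'
  #3 SA[3]=8  'aeeac'
  #4 SA[4]=2  'bacabcaeeac'
  #5 SA[5]=6  'bcaeeac'
  #6 SA[6]=12  'c'
  #7 SA[7]=4  'cabcaeeac'
  #8 SA[8]=7  'caeeac'
  #9 SA[9]=0  'cebacabcaeeac'
  #10 SA[10]=10  'eac'
  #11 SA[11]=1  'ebacabcaeeac'
  #12 SA[12]=9  'eeac'

SA = [5, 11, 3, 8, 2, 6, 12, 4, 7, 0, 10, 1, 9]
[i] adj suffixes → lcp
  [1] 5/11 → 1 ('a')
  [2] 11/3 → 2 ('ac')
  [3] 3/8 → 1 ('a')
  [4] 8/2 → 0 ('')
  [5] 2/6 → 1 ('b')
  [6] 6/12 → 0 ('')
  [7] 12/4 → 1 ('c')
  [8] 4/7 → 2 ('ca')
  [9] 7/0 → 1 ('c')
  [10] 0/10 → 0 ('')
  [11] 10/1 → 1 ('e')
  [12] 1/9 → 1 ('e')

n(n+1)/2 = 13·14/2 = 91
Σ LCP = 0 + 1 + 2 + 1 + 0 + 1 + 0 + 1 + 2 + 1 + 0 + 1 + 1 = 11
distinct = 91 − 11 = 80

80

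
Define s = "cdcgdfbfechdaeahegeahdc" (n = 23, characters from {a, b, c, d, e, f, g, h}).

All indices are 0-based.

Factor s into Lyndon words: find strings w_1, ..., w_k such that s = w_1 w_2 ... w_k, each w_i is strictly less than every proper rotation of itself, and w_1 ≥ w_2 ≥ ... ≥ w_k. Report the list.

emit factor 1: 'cdcgdf' (i=0, period=6)
emit factor 2: 'bfechd' (i=6, period=6)
emit factor 3: 'aeahegeahdc' (i=12, period=11)

["cdcgdf", "bfechd", "aeahegeahdc"]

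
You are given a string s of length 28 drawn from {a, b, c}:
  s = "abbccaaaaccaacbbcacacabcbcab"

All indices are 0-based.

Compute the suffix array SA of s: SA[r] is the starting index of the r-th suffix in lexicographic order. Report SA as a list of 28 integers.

sorted suffixes:
  #0 SA[0]=5  'aaaaccaacbbcacacabcbcab'
  #1 SA[1]=6  'aaaccaacbbcacacabcbcab'
  #2 SA[2]=11  'aacbbcacacabcbcab'
  #3 SA[3]=7  'aaccaacbbcacacabcbcab'
  #4 SA[4]=26  'ab'
  #5 SA[5]=0  'abbccaaaaccaacbbcacacabcbcab'
  #6 SA[6]=21  'abcbcab'
  #7 SA[7]=19  'acabcbcab'
  #8 SA[8]=17  'acacabcbcab'
  #9 SA[9]=12  'acbbcacacabcbcab'
  #10 SA[10]=8  'accaacbbcacacabcbcab'
  #11 SA[11]=27  'b'
  #12 SA[12]=14  'bbcacacabcbcab'
  #13 SA[13]=1  'bbccaaaaccaacbbcacacabcbcab'
  #14 SA[14]=24  'bcab'
  #15 SA[15]=15  'bcacacabcbcab'
  #16 SA[16]=22  'bcbcab'
  #17 SA[17]=2  'bccaaaaccaacbbcacacabcbcab'
  #18 SA[18]=4  'caaaaccaacbbcacacabcbcab'
  #19 SA[19]=10  'caacbbcacacabcbcab'
  #20 SA[20]=25  'cab'
  #21 SA[21]=20  'cabcbcab'
  #22 SA[22]=18  'cacabcbcab'
  #23 SA[23]=16  'cacacabcbcab'
  #24 SA[24]=13  'cbbcacacabcbcab'
  #25 SA[25]=23  'cbcab'
  #26 SA[26]=3  'ccaaaaccaacbbcacacabcbcab'
  #27 SA[27]=9  'ccaacbbcacacabcbcab'

[5, 6, 11, 7, 26, 0, 21, 19, 17, 12, 8, 27, 14, 1, 24, 15, 22, 2, 4, 10, 25, 20, 18, 16, 13, 23, 3, 9]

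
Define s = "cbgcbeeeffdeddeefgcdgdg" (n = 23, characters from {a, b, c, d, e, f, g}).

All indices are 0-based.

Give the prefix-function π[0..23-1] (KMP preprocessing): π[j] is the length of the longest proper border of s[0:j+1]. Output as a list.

π[0] = 0
j=1 s[j]='b': π[1]=0 (border '')
j=2 s[j]='g': π[2]=0 (border '')
j=3 s[j]='c': π[3]=1 (border 'c')
j=4 s[j]='b': π[4]=2 (border 'cb')
j=5 s[j]='e': k: 2→0; π[5]=0 (border '')
j=6 s[j]='e': π[6]=0 (border '')
j=7 s[j]='e': π[7]=0 (border '')
j=8 s[j]='f': π[8]=0 (border '')
j=9 s[j]='f': π[9]=0 (border '')
j=10 s[j]='d': π[10]=0 (border '')
j=11 s[j]='e': π[11]=0 (border '')
j=12 s[j]='d': π[12]=0 (border '')
j=13 s[j]='d': π[13]=0 (border '')
j=14 s[j]='e': π[14]=0 (border '')
j=15 s[j]='e': π[15]=0 (border '')
j=16 s[j]='f': π[16]=0 (border '')
j=17 s[j]='g': π[17]=0 (border '')
j=18 s[j]='c': π[18]=1 (border 'c')
j=19 s[j]='d': k: 1→0; π[19]=0 (border '')
j=20 s[j]='g': π[20]=0 (border '')
j=21 s[j]='d': π[21]=0 (border '')
j=22 s[j]='g': π[22]=0 (border '')

[0, 0, 0, 1, 2, 0, 0, 0, 0, 0, 0, 0, 0, 0, 0, 0, 0, 0, 1, 0, 0, 0, 0]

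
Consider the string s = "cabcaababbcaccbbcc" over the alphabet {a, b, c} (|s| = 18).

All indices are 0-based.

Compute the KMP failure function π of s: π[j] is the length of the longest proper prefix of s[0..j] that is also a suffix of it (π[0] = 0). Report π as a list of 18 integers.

π[0] = 0
j=1 s[j]='a': π[1]=0 (border '')
j=2 s[j]='b': π[2]=0 (border '')
j=3 s[j]='c': π[3]=1 (border 'c')
j=4 s[j]='a': π[4]=2 (border 'ca')
j=5 s[j]='a': k: 2→0; π[5]=0 (border '')
j=6 s[j]='b': π[6]=0 (border '')
j=7 s[j]='a': π[7]=0 (border '')
j=8 s[j]='b': π[8]=0 (border '')
j=9 s[j]='b': π[9]=0 (border '')
j=10 s[j]='c': π[10]=1 (border 'c')
j=11 s[j]='a': π[11]=2 (border 'ca')
j=12 s[j]='c': k: 2→0; π[12]=1 (border 'c')
j=13 s[j]='c': k: 1→0; π[13]=1 (border 'c')
j=14 s[j]='b': k: 1→0; π[14]=0 (border '')
j=15 s[j]='b': π[15]=0 (border '')
j=16 s[j]='c': π[16]=1 (border 'c')
j=17 s[j]='c': k: 1→0; π[17]=1 (border 'c')

[0, 0, 0, 1, 2, 0, 0, 0, 0, 0, 1, 2, 1, 1, 0, 0, 1, 1]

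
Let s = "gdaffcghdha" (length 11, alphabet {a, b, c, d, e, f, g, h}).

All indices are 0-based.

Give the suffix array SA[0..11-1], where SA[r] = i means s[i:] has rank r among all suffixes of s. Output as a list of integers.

[10, 2, 5, 1, 8, 4, 3, 0, 6, 9, 7]

rank | idx | suffix
   0 |  10 | a
   1 |   2 | affcghdha
   2 |   5 | cghdha
   3 |   1 | daffcghdha
   4 |   8 | dha
   5 |   4 | fcghdha
   6 |   3 | ffcghdha
   7 |   0 | gdaffcghdha
   8 |   6 | ghdha
   9 |   9 | ha
  10 |   7 | hdha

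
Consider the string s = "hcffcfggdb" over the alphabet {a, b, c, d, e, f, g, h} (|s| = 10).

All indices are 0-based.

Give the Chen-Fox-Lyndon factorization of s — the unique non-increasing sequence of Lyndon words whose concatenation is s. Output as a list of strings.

["h", "cffcfggd", "b"]

emit factor 1: 'h' (i=0, period=1)
emit factor 2: 'cffcfggd' (i=1, period=8)
emit factor 3: 'b' (i=9, period=1)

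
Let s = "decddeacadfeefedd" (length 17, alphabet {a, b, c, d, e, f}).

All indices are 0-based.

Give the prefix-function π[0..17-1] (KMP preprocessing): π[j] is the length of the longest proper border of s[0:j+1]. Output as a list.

π[0] = 0
j=1 s[j]='e': π[1]=0 (border '')
j=2 s[j]='c': π[2]=0 (border '')
j=3 s[j]='d': π[3]=1 (border 'd')
j=4 s[j]='d': k: 1→0; π[4]=1 (border 'd')
j=5 s[j]='e': π[5]=2 (border 'de')
j=6 s[j]='a': k: 2→0; π[6]=0 (border '')
j=7 s[j]='c': π[7]=0 (border '')
j=8 s[j]='a': π[8]=0 (border '')
j=9 s[j]='d': π[9]=1 (border 'd')
j=10 s[j]='f': k: 1→0; π[10]=0 (border '')
j=11 s[j]='e': π[11]=0 (border '')
j=12 s[j]='e': π[12]=0 (border '')
j=13 s[j]='f': π[13]=0 (border '')
j=14 s[j]='e': π[14]=0 (border '')
j=15 s[j]='d': π[15]=1 (border 'd')
j=16 s[j]='d': k: 1→0; π[16]=1 (border 'd')

[0, 0, 0, 1, 1, 2, 0, 0, 0, 1, 0, 0, 0, 0, 0, 1, 1]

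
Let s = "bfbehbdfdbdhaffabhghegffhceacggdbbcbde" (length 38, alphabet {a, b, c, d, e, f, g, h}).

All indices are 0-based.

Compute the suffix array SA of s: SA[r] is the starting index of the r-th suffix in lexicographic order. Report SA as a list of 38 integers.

[15, 27, 12, 32, 33, 35, 5, 9, 2, 0, 16, 34, 25, 28, 31, 8, 36, 6, 10, 37, 26, 20, 3, 14, 1, 7, 13, 22, 23, 30, 21, 29, 18, 11, 4, 24, 19, 17]

sorted suffixes:
  #0 SA[0]=15  'abhghegffhceacggdbbcbde'
  #1 SA[1]=27  'acggdbbcbde'
  #2 SA[2]=12  'affabhghegffhceacggdbbcbde'
  #3 SA[3]=32  'bbcbde'
  #4 SA[4]=33  'bcbde'
  #5 SA[5]=35  'bde'
  #6 SA[6]=5  'bdfdbdhaffabhghegffhceacggdbbcbde'
  #7 SA[7]=9  'bdhaffabhghegffhceacggdbbcbde'
  #8 SA[8]=2  'behbdfdbdhaffabhghegffhceacggdbbcbde'
  #9 SA[9]=0  'bfbehbdfdbdhaffabhghegffhceacggdbbcbde'
  #10 SA[10]=16  'bhghegffhceacggdbbcbde'
  #11 SA[11]=34  'cbde'
  #12 SA[12]=25  'ceacggdbbcbde'
  #13 SA[13]=28  'cggdbbcbde'
  #14 SA[14]=31  'dbbcbde'
  #15 SA[15]=8  'dbdhaffabhghegffhceacggdbbcbde'
  #16 SA[16]=36  'de'
  #17 SA[17]=6  'dfdbdhaffabhghegffhceacggdbbcbde'
  #18 SA[18]=10  'dhaffabhghegffhceacggdbbcbde'
  #19 SA[19]=37  'e'
  #20 SA[20]=26  'eacggdbbcbde'
  #21 SA[21]=20  'egffhceacggdbbcbde'
  #22 SA[22]=3  'ehbdfdbdhaffabhghegffhceacggdbbcbde'
  #23 SA[23]=14  'fabhghegffhceacggdbbcbde'
  #24 SA[24]=1  'fbehbdfdbdhaffabhghegffhceacggdbbcbde'
  #25 SA[25]=7  'fdbdhaffabhghegffhceacggdbbcbde'
  #26 SA[26]=13  'ffabhghegffhceacggdbbcbde'
  #27 SA[27]=22  'ffhceacggdbbcbde'
  #28 SA[28]=23  'fhceacggdbbcbde'
  #29 SA[29]=30  'gdbbcbde'
  #30 SA[30]=21  'gffhceacggdbbcbde'
  #31 SA[31]=29  'ggdbbcbde'
  #32 SA[32]=18  'ghegffhceacggdbbcbde'
  #33 SA[33]=11  'haffabhghegffhceacggdbbcbde'
  #34 SA[34]=4  'hbdfdbdhaffabhghegffhceacggdbbcbde'
  #35 SA[35]=24  'hceacggdbbcbde'
  #36 SA[36]=19  'hegffhceacggdbbcbde'
  #37 SA[37]=17  'hghegffhceacggdbbcbde'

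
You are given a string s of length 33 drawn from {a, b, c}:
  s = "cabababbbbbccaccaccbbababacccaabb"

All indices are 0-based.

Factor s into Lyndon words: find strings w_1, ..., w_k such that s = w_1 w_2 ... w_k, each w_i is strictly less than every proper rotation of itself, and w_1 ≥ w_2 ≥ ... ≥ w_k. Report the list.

["c", "abababbbbbccaccaccbbababaccc", "aabb"]

emit factor 1: 'c' (i=0, period=1)
emit factor 2: 'abababbbbbccaccaccbbababaccc' (i=1, period=28)
emit factor 3: 'aabb' (i=29, period=4)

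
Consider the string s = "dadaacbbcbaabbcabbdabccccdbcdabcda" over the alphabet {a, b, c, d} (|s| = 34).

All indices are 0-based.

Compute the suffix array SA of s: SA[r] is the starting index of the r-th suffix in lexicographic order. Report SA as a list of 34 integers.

[33, 10, 3, 11, 15, 19, 29, 4, 1, 9, 12, 6, 16, 13, 7, 20, 30, 26, 17, 14, 8, 5, 21, 22, 23, 31, 27, 24, 32, 2, 18, 28, 0, 25]

rank | idx | suffix
   0 |  33 | a
   1 |  10 | aabbcabbdabccccdbcdabcda
   2 |   3 | aacbbcbaabbcabbdabccccdbcdabcda
   3 |  11 | abbcabbdabccccdbcdabcda
   4 |  15 | abbdabccccdbcdabcda
   5 |  19 | abccccdbcdabcda
   6 |  29 | abcda
   7 |   4 | acbbcbaabbcabbdabccccdbcdabcda
   8 |   1 | adaacbbcbaabbcabbdabccccdbcdabcda
   9 |   9 | baabbcabbdabccccdbcdabcda
  10 |  12 | bbcabbdabccccdbcdabcda
  11 |   6 | bbcbaabbcabbdabccccdbcdabcda
  12 |  16 | bbdabccccdbcdabcda
  13 |  13 | bcabbdabccccdbcdabcda
  14 |   7 | bcbaabbcabbdabccccdbcdabcda
  15 |  20 | bccccdbcdabcda
  16 |  30 | bcda
  17 |  26 | bcdabcda
  18 |  17 | bdabccccdbcdabcda
  19 |  14 | cabbdabccccdbcdabcda
  20 |   8 | cbaabbcabbdabccccdbcdabcda
  21 |   5 | cbbcbaabbcabbdabccccdbcdabcda
  22 |  21 | ccccdbcdabcda
  23 |  22 | cccdbcdabcda
  24 |  23 | ccdbcdabcda
  25 |  31 | cda
  26 |  27 | cdabcda
  27 |  24 | cdbcdabcda
  28 |  32 | da
  29 |   2 | daacbbcbaabbcabbdabccccdbcdabcda
  30 |  18 | dabccccdbcdabcda
  31 |  28 | dabcda
  32 |   0 | dadaacbbcbaabbcabbdabccccdbcdabcda
  33 |  25 | dbcdabcda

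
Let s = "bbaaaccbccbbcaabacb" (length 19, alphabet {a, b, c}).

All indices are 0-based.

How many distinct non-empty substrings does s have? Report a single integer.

164

sorted suffixes:
  #0 SA[0]=2  'aaaccbccbbcaabacb'
  #1 SA[1]=13  'aabacb'
  #2 SA[2]=3  'aaccbccbbcaabacb'
  #3 SA[3]=14  'abacb'
  #4 SA[4]=16  'acb'
  #5 SA[5]=4  'accbccbbcaabacb'
  #6 SA[6]=18  'b'
  #7 SA[7]=1  'baaaccbccbbcaabacb'
  #8 SA[8]=15  'bacb'
  #9 SA[9]=0  'bbaaaccbccbbcaabacb'
  #10 SA[10]=10  'bbcaabacb'
  #11 SA[11]=11  'bcaabacb'
  #12 SA[12]=7  'bccbbcaabacb'
  #13 SA[13]=12  'caabacb'
  #14 SA[14]=17  'cb'
  #15 SA[15]=9  'cbbcaabacb'
  #16 SA[16]=6  'cbccbbcaabacb'
  #17 SA[17]=8  'ccbbcaabacb'
  #18 SA[18]=5  'ccbccbbcaabacb'

SA = [2, 13, 3, 14, 16, 4, 18, 1, 15, 0, 10, 11, 7, 12, 17, 9, 6, 8, 5]
rank  pair      lcp
   1  s[2:],s[13:]  2  'aa'
   2  s[13:],s[3:]  2  'aa'
   3  s[3:],s[14:]  1  'a'
   4  s[14:],s[16:]  1  'a'
   5  s[16:],s[4:]  2  'ac'
   6  s[4:],s[18:]  0  ''
   7  s[18:],s[1:]  1  'b'
   8  s[1:],s[15:]  2  'ba'
   9  s[15:],s[0:]  1  'b'
  10  s[0:],s[10:]  2  'bb'
  11  s[10:],s[11:]  1  'b'
  12  s[11:],s[7:]  2  'bc'
  13  s[7:],s[12:]  0  ''
  14  s[12:],s[17:]  1  'c'
  15  s[17:],s[9:]  2  'cb'
  16  s[9:],s[6:]  2  'cb'
  17  s[6:],s[8:]  1  'c'
  18  s[8:],s[5:]  3  'ccb'

n(n+1)/2 = 19·20/2 = 190
Σ LCP = 0 + 2 + 2 + 1 + 1 + 2 + 0 + 1 + 2 + 1 + 2 + 1 + 2 + 0 + 1 + 2 + 2 + 1 + 3 = 26
distinct = 190 − 26 = 164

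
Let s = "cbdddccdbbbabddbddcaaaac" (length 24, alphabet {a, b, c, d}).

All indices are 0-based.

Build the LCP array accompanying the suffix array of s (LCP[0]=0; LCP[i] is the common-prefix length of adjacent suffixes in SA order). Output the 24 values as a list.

sorted suffixes:
  #0 SA[0]=19  'aaaac'
  #1 SA[1]=20  'aaac'
  #2 SA[2]=21  'aac'
  #3 SA[3]=11  'abddbddcaaaac'
  #4 SA[4]=22  'ac'
  #5 SA[5]=10  'babddbddcaaaac'
  #6 SA[6]=9  'bbabddbddcaaaac'
  #7 SA[7]=8  'bbbabddbddcaaaac'
  #8 SA[8]=12  'bddbddcaaaac'
  #9 SA[9]=15  'bddcaaaac'
  #10 SA[10]=1  'bdddccdbbbabddbddcaaaac'
  #11 SA[11]=23  'c'
  #12 SA[12]=18  'caaaac'
  #13 SA[13]=0  'cbdddccdbbbabddbddcaaaac'
  #14 SA[14]=5  'ccdbbbabddbddcaaaac'
  #15 SA[15]=6  'cdbbbabddbddcaaaac'
  #16 SA[16]=7  'dbbbabddbddcaaaac'
  #17 SA[17]=14  'dbddcaaaac'
  #18 SA[18]=17  'dcaaaac'
  #19 SA[19]=4  'dccdbbbabddbddcaaaac'
  #20 SA[20]=13  'ddbddcaaaac'
  #21 SA[21]=16  'ddcaaaac'
  #22 SA[22]=3  'ddccdbbbabddbddcaaaac'
  #23 SA[23]=2  'dddccdbbbabddbddcaaaac'

SA = [19, 20, 21, 11, 22, 10, 9, 8, 12, 15, 1, 23, 18, 0, 5, 6, 7, 14, 17, 4, 13, 16, 3, 2]
i: (SA[i-1],SA[i]) lcp shared
  1: (19,20) 3 'aaa'
  2: (20,21) 2 'aa'
  3: (21,11) 1 'a'
  4: (11,22) 1 'a'
  5: (22,10) 0 ''
  6: (10,9) 1 'b'
  7: (9,8) 2 'bb'
  8: (8,12) 1 'b'
  9: (12,15) 3 'bdd'
  10: (15,1) 3 'bdd'
  11: (1,23) 0 ''
  12: (23,18) 1 'c'
  13: (18,0) 1 'c'
  14: (0,5) 1 'c'
  15: (5,6) 1 'c'
  16: (6,7) 0 ''
  17: (7,14) 2 'db'
  18: (14,17) 1 'd'
  19: (17,4) 2 'dc'
  20: (4,13) 1 'd'
  21: (13,16) 2 'dd'
  22: (16,3) 3 'ddc'
  23: (3,2) 2 'dd'

[0, 3, 2, 1, 1, 0, 1, 2, 1, 3, 3, 0, 1, 1, 1, 1, 0, 2, 1, 2, 1, 2, 3, 2]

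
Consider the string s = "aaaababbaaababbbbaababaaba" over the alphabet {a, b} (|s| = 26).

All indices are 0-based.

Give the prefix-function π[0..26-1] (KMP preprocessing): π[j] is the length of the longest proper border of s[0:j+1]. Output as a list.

π[0] = 0
j=1 s[j]='a': π[1]=1 (border 'a')
j=2 s[j]='a': π[2]=2 (border 'aa')
j=3 s[j]='a': π[3]=3 (border 'aaa')
j=4 s[j]='b': k: 3→2→1→0; π[4]=0 (border '')
j=5 s[j]='a': π[5]=1 (border 'a')
j=6 s[j]='b': k: 1→0; π[6]=0 (border '')
j=7 s[j]='b': π[7]=0 (border '')
j=8 s[j]='a': π[8]=1 (border 'a')
j=9 s[j]='a': π[9]=2 (border 'aa')
j=10 s[j]='a': π[10]=3 (border 'aaa')
j=11 s[j]='b': k: 3→2→1→0; π[11]=0 (border '')
j=12 s[j]='a': π[12]=1 (border 'a')
j=13 s[j]='b': k: 1→0; π[13]=0 (border '')
j=14 s[j]='b': π[14]=0 (border '')
j=15 s[j]='b': π[15]=0 (border '')
j=16 s[j]='b': π[16]=0 (border '')
j=17 s[j]='a': π[17]=1 (border 'a')
j=18 s[j]='a': π[18]=2 (border 'aa')
j=19 s[j]='b': k: 2→1→0; π[19]=0 (border '')
j=20 s[j]='a': π[20]=1 (border 'a')
j=21 s[j]='b': k: 1→0; π[21]=0 (border '')
j=22 s[j]='a': π[22]=1 (border 'a')
j=23 s[j]='a': π[23]=2 (border 'aa')
j=24 s[j]='b': k: 2→1→0; π[24]=0 (border '')
j=25 s[j]='a': π[25]=1 (border 'a')

[0, 1, 2, 3, 0, 1, 0, 0, 1, 2, 3, 0, 1, 0, 0, 0, 0, 1, 2, 0, 1, 0, 1, 2, 0, 1]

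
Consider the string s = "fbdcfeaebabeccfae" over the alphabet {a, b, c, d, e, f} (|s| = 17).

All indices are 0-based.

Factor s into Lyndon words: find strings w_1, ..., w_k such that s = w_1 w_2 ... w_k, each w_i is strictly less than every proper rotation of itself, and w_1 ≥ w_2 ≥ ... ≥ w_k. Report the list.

emit factor 1: 'f' (i=0, period=1)
emit factor 2: 'bdcfe' (i=1, period=5)
emit factor 3: 'aeb' (i=6, period=3)
emit factor 4: 'abeccfae' (i=9, period=8)

["f", "bdcfe", "aeb", "abeccfae"]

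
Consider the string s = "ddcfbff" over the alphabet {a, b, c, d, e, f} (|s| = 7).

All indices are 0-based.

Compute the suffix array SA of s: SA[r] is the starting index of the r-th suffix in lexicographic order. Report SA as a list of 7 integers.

sorted suffixes:
  #0 SA[0]=4  'bff'
  #1 SA[1]=2  'cfbff'
  #2 SA[2]=1  'dcfbff'
  #3 SA[3]=0  'ddcfbff'
  #4 SA[4]=6  'f'
  #5 SA[5]=3  'fbff'
  #6 SA[6]=5  'ff'

[4, 2, 1, 0, 6, 3, 5]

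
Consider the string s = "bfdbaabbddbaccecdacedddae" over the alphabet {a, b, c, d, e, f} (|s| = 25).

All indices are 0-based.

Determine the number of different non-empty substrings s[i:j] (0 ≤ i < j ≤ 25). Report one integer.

sorted suffixes:
  #0 SA[0]=4  'aabbddbaccecdacedddae'
  #1 SA[1]=5  'abbddbaccecdacedddae'
  #2 SA[2]=11  'accecdacedddae'
  #3 SA[3]=17  'acedddae'
  #4 SA[4]=23  'ae'
  #5 SA[5]=3  'baabbddbaccecdacedddae'
  #6 SA[6]=10  'baccecdacedddae'
  #7 SA[7]=6  'bbddbaccecdacedddae'
  #8 SA[8]=7  'bddbaccecdacedddae'
  #9 SA[9]=0  'bfdbaabbddbaccecdacedddae'
  #10 SA[10]=12  'ccecdacedddae'
  #11 SA[11]=15  'cdacedddae'
  #12 SA[12]=13  'cecdacedddae'
  #13 SA[13]=18  'cedddae'
  #14 SA[14]=16  'dacedddae'
  #15 SA[15]=22  'dae'
  #16 SA[16]=2  'dbaabbddbaccecdacedddae'
  #17 SA[17]=9  'dbaccecdacedddae'
  #18 SA[18]=21  'ddae'
  #19 SA[19]=8  'ddbaccecdacedddae'
  #20 SA[20]=20  'dddae'
  #21 SA[21]=24  'e'
  #22 SA[22]=14  'ecdacedddae'
  #23 SA[23]=19  'edddae'
  #24 SA[24]=1  'fdbaabbddbaccecdacedddae'

SA = [4, 5, 11, 17, 23, 3, 10, 6, 7, 0, 12, 15, 13, 18, 16, 22, 2, 9, 21, 8, 20, 24, 14, 19, 1]
rank  pair      lcp
   1  s[4:],s[5:]  1  'a'
   2  s[5:],s[11:]  1  'a'
   3  s[11:],s[17:]  2  'ac'
   4  s[17:],s[23:]  1  'a'
   5  s[23:],s[3:]  0  ''
   6  s[3:],s[10:]  2  'ba'
   7  s[10:],s[6:]  1  'b'
   8  s[6:],s[7:]  1  'b'
   9  s[7:],s[0:]  1  'b'
  10  s[0:],s[12:]  0  ''
  11  s[12:],s[15:]  1  'c'
  12  s[15:],s[13:]  1  'c'
  13  s[13:],s[18:]  2  'ce'
  14  s[18:],s[16:]  0  ''
  15  s[16:],s[22:]  2  'da'
  16  s[22:],s[2:]  1  'd'
  17  s[2:],s[9:]  3  'dba'
  18  s[9:],s[21:]  1  'd'
  19  s[21:],s[8:]  2  'dd'
  20  s[8:],s[20:]  2  'dd'
  21  s[20:],s[24:]  0  ''
  22  s[24:],s[14:]  1  'e'
  23  s[14:],s[19:]  1  'e'
  24  s[19:],s[1:]  0  ''

n(n+1)/2 = 25·26/2 = 325
Σ LCP = 0 + 1 + 1 + 2 + 1 + 0 + 2 + 1 + 1 + 1 + 0 + 1 + 1 + 2 + 0 + 2 + 1 + 3 + 1 + 2 + 2 + 0 + 1 + 1 + 0 = 27
distinct = 325 − 27 = 298

298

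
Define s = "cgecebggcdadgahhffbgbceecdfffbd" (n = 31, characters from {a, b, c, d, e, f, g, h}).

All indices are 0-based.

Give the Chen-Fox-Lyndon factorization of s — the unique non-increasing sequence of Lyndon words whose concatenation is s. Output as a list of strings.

emit factor 1: 'cge' (i=0, period=3)
emit factor 2: 'ce' (i=3, period=2)
emit factor 3: 'bggcd' (i=5, period=5)
emit factor 4: 'adgahhffbgbceecdfffbd' (i=10, period=21)

["cge", "ce", "bggcd", "adgahhffbgbceecdfffbd"]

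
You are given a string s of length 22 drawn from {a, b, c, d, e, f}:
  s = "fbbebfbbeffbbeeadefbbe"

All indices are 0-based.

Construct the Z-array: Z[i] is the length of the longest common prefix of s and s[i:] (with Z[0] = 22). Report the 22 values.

[22, 0, 0, 0, 0, 4, 0, 0, 0, 1, 4, 0, 0, 0, 0, 0, 0, 0, 4, 0, 0, 0]

Z[0]=22
i=1: outside box; Z[1]=0
i=2: outside box; Z[2]=0
i=3: outside box; Z[3]=0
i=4: outside box; Z[4]=0
i=5: outside box; Z[5]=4 grow→box=[5,9)
i=6: min(r-i=3, Z[1]=0)=0; Z[6]=0
i=7: min(r-i=2, Z[2]=0)=0; Z[7]=0
i=8: min(r-i=1, Z[3]=0)=0; Z[8]=0
i=9: outside box; Z[9]=1 grow→box=[9,10)
i=10: outside box; Z[10]=4 grow→box=[10,14)
i=11: min(r-i=3, Z[1]=0)=0; Z[11]=0
i=12: min(r-i=2, Z[2]=0)=0; Z[12]=0
i=13: min(r-i=1, Z[3]=0)=0; Z[13]=0
i=14: outside box; Z[14]=0
i=15: outside box; Z[15]=0
i=16: outside box; Z[16]=0
i=17: outside box; Z[17]=0
i=18: outside box; Z[18]=4 grow→box=[18,22)
i=19: min(r-i=3, Z[1]=0)=0; Z[19]=0
i=20: min(r-i=2, Z[2]=0)=0; Z[20]=0
i=21: min(r-i=1, Z[3]=0)=0; Z[21]=0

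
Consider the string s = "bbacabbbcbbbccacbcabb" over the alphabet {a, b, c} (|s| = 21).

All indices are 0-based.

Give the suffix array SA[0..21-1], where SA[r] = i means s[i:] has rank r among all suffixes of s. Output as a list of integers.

[18, 4, 2, 14, 20, 1, 19, 0, 5, 9, 6, 10, 16, 7, 11, 17, 3, 13, 8, 15, 12]

sorted suffixes:
  #0 SA[0]=18  'abb'
  #1 SA[1]=4  'abbbcbbbccacbcabb'
  #2 SA[2]=2  'acabbbcbbbccacbcabb'
  #3 SA[3]=14  'acbcabb'
  #4 SA[4]=20  'b'
  #5 SA[5]=1  'bacabbbcbbbccacbcabb'
  #6 SA[6]=19  'bb'
  #7 SA[7]=0  'bbacabbbcbbbccacbcabb'
  #8 SA[8]=5  'bbbcbbbccacbcabb'
  #9 SA[9]=9  'bbbccacbcabb'
  #10 SA[10]=6  'bbcbbbccacbcabb'
  #11 SA[11]=10  'bbccacbcabb'
  #12 SA[12]=16  'bcabb'
  #13 SA[13]=7  'bcbbbccacbcabb'
  #14 SA[14]=11  'bccacbcabb'
  #15 SA[15]=17  'cabb'
  #16 SA[16]=3  'cabbbcbbbccacbcabb'
  #17 SA[17]=13  'cacbcabb'
  #18 SA[18]=8  'cbbbccacbcabb'
  #19 SA[19]=15  'cbcabb'
  #20 SA[20]=12  'ccacbcabb'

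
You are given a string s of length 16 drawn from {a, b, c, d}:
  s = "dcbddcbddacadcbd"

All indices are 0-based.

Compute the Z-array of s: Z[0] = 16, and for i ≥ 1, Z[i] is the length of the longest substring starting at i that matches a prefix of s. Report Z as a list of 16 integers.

Z[0]=16
i=1: fresh scan; Z[1]=0
i=2: fresh scan; Z[2]=0
i=3: fresh scan; Z[3]=1 extend→box=[3,4)
i=4: fresh scan; Z[4]=5 extend→box=[4,9)
i=5: min(r-i=4, Z[1]=0)=0; Z[5]=0
i=6: min(r-i=3, Z[2]=0)=0; Z[6]=0
i=7: min(r-i=2, Z[3]=1)=1; Z[7]=1
i=8: min(r-i=1, Z[4]=5)=1; Z[8]=1
i=9: fresh scan; Z[9]=0
i=10: fresh scan; Z[10]=0
i=11: fresh scan; Z[11]=0
i=12: fresh scan; Z[12]=4 extend→box=[12,16)
i=13: min(r-i=3, Z[1]=0)=0; Z[13]=0
i=14: min(r-i=2, Z[2]=0)=0; Z[14]=0
i=15: min(r-i=1, Z[3]=1)=1; Z[15]=1

[16, 0, 0, 1, 5, 0, 0, 1, 1, 0, 0, 0, 4, 0, 0, 1]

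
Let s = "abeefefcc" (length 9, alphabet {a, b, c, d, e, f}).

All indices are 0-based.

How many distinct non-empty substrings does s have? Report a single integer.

rank→(start, suffix):
  0 → (0, 'abeefefcc')
  1 → (1, 'beefefcc')
  2 → (8, 'c')
  3 → (7, 'cc')
  4 → (2, 'eefefcc')
  5 → (5, 'efcc')
  6 → (3, 'efefcc')
  7 → (6, 'fcc')
  8 → (4, 'fefcc')

SA = [0, 1, 8, 7, 2, 5, 3, 6, 4]
[i] adj suffixes → lcp
  [1] 0/1 → 0 ('')
  [2] 1/8 → 0 ('')
  [3] 8/7 → 1 ('c')
  [4] 7/2 → 0 ('')
  [5] 2/5 → 1 ('e')
  [6] 5/3 → 2 ('ef')
  [7] 3/6 → 0 ('')
  [8] 6/4 → 1 ('f')

n(n+1)/2 = 9·10/2 = 45
Σ LCP = 0 + 0 + 0 + 1 + 0 + 1 + 2 + 0 + 1 = 5
distinct = 45 − 5 = 40

40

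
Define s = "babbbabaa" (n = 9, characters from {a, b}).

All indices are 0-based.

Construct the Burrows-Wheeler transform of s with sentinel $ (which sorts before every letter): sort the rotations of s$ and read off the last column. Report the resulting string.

aabbbab$ba

rank  rotation    last
    0  $babbbabaa  a
    1  a$babbbaba  a
    2  aa$babbbab  b
    3  abaa$babbb  b
    4  abbbabaa$b  b
    5  baa$babbba  a
    6  babaa$babb  b
    7  babbbabaa$  $
    8  bbabaa$bab  b
    9  bbbabaa$ba  a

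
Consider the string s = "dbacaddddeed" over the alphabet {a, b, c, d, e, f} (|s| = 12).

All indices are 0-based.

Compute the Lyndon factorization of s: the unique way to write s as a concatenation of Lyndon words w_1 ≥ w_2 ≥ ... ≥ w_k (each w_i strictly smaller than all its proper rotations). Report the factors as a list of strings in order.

emit factor 1: 'd' (i=0, period=1)
emit factor 2: 'b' (i=1, period=1)
emit factor 3: 'acaddddeed' (i=2, period=10)

["d", "b", "acaddddeed"]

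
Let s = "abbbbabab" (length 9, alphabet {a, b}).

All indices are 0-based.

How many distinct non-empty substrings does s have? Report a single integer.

rank→(start, suffix):
  0 → (7, 'ab')
  1 → (5, 'abab')
  2 → (0, 'abbbbabab')
  3 → (8, 'b')
  4 → (6, 'bab')
  5 → (4, 'babab')
  6 → (3, 'bbabab')
  7 → (2, 'bbbabab')
  8 → (1, 'bbbbabab')

SA = [7, 5, 0, 8, 6, 4, 3, 2, 1]
rank  pair      lcp
   1  s[7:],s[5:]  2  'ab'
   2  s[5:],s[0:]  2  'ab'
   3  s[0:],s[8:]  0  ''
   4  s[8:],s[6:]  1  'b'
   5  s[6:],s[4:]  3  'bab'
   6  s[4:],s[3:]  1  'b'
   7  s[3:],s[2:]  2  'bb'
   8  s[2:],s[1:]  3  'bbb'

n(n+1)/2 = 9·10/2 = 45
Σ LCP = 0 + 2 + 2 + 0 + 1 + 3 + 1 + 2 + 3 = 14
distinct = 45 − 14 = 31

31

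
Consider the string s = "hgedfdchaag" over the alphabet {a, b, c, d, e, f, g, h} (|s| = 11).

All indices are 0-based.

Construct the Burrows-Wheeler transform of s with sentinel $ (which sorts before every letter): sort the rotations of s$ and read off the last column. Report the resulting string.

rank  rotation      last
    0  $hgedfdchaag  g
    1  aag$hgedfdch  h
    2  ag$hgedfdcha  a
    3  chaag$hgedfd  d
    4  dchaag$hgedf  f
    5  dfdchaag$hge  e
    6  edfdchaag$hg  g
    7  fdchaag$hged  d
    8  g$hgedfdchaa  a
    9  gedfdchaag$h  h
   10  haag$hgedfdc  c
   11  hgedfdchaag$  $

ghadfegdahc$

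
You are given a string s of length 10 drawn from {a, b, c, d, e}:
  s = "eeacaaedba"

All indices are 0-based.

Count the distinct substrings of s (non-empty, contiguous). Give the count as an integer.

sorted suffixes:
  #0 SA[0]=9  'a'
  #1 SA[1]=4  'aaedba'
  #2 SA[2]=2  'acaaedba'
  #3 SA[3]=5  'aedba'
  #4 SA[4]=8  'ba'
  #5 SA[5]=3  'caaedba'
  #6 SA[6]=7  'dba'
  #7 SA[7]=1  'eacaaedba'
  #8 SA[8]=6  'edba'
  #9 SA[9]=0  'eeacaaedba'

SA = [9, 4, 2, 5, 8, 3, 7, 1, 6, 0]
[i] adj suffixes → lcp
  [1] 9/4 → 1 ('a')
  [2] 4/2 → 1 ('a')
  [3] 2/5 → 1 ('a')
  [4] 5/8 → 0 ('')
  [5] 8/3 → 0 ('')
  [6] 3/7 → 0 ('')
  [7] 7/1 → 0 ('')
  [8] 1/6 → 1 ('e')
  [9] 6/0 → 1 ('e')

n(n+1)/2 = 10·11/2 = 55
Σ LCP = 0 + 1 + 1 + 1 + 0 + 0 + 0 + 0 + 1 + 1 = 5
distinct = 55 − 5 = 50

50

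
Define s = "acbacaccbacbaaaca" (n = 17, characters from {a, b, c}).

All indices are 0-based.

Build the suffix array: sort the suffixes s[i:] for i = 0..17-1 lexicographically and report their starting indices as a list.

sorted suffixes:
  #0 SA[0]=16  'a'
  #1 SA[1]=12  'aaaca'
  #2 SA[2]=13  'aaca'
  #3 SA[3]=14  'aca'
  #4 SA[4]=3  'acaccbacbaaaca'
  #5 SA[5]=9  'acbaaaca'
  #6 SA[6]=0  'acbacaccbacbaaaca'
  #7 SA[7]=5  'accbacbaaaca'
  #8 SA[8]=11  'baaaca'
  #9 SA[9]=2  'bacaccbacbaaaca'
  #10 SA[10]=8  'bacbaaaca'
  #11 SA[11]=15  'ca'
  #12 SA[12]=4  'caccbacbaaaca'
  #13 SA[13]=10  'cbaaaca'
  #14 SA[14]=1  'cbacaccbacbaaaca'
  #15 SA[15]=7  'cbacbaaaca'
  #16 SA[16]=6  'ccbacbaaaca'

[16, 12, 13, 14, 3, 9, 0, 5, 11, 2, 8, 15, 4, 10, 1, 7, 6]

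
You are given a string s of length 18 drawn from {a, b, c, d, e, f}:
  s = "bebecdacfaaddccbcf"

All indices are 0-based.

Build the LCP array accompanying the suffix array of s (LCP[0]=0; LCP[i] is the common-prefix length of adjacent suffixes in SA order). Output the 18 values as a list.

[0, 1, 1, 0, 1, 2, 0, 1, 1, 1, 2, 0, 1, 1, 0, 1, 0, 1]

rank→(start, suffix):
  0 → (9, 'aaddccbcf')
  1 → (6, 'acfaaddccbcf')
  2 → (10, 'addccbcf')
  3 → (15, 'bcf')
  4 → (0, 'bebecdacfaaddccbcf')
  5 → (2, 'becdacfaaddccbcf')
  6 → (14, 'cbcf')
  7 → (13, 'ccbcf')
  8 → (4, 'cdacfaaddccbcf')
  9 → (16, 'cf')
  10 → (7, 'cfaaddccbcf')
  11 → (5, 'dacfaaddccbcf')
  12 → (12, 'dccbcf')
  13 → (11, 'ddccbcf')
  14 → (1, 'ebecdacfaaddccbcf')
  15 → (3, 'ecdacfaaddccbcf')
  16 → (17, 'f')
  17 → (8, 'faaddccbcf')

SA = [9, 6, 10, 15, 0, 2, 14, 13, 4, 16, 7, 5, 12, 11, 1, 3, 17, 8]
rank  pair      lcp
   1  s[9:],s[6:]  1  'a'
   2  s[6:],s[10:]  1  'a'
   3  s[10:],s[15:]  0  ''
   4  s[15:],s[0:]  1  'b'
   5  s[0:],s[2:]  2  'be'
   6  s[2:],s[14:]  0  ''
   7  s[14:],s[13:]  1  'c'
   8  s[13:],s[4:]  1  'c'
   9  s[4:],s[16:]  1  'c'
  10  s[16:],s[7:]  2  'cf'
  11  s[7:],s[5:]  0  ''
  12  s[5:],s[12:]  1  'd'
  13  s[12:],s[11:]  1  'd'
  14  s[11:],s[1:]  0  ''
  15  s[1:],s[3:]  1  'e'
  16  s[3:],s[17:]  0  ''
  17  s[17:],s[8:]  1  'f'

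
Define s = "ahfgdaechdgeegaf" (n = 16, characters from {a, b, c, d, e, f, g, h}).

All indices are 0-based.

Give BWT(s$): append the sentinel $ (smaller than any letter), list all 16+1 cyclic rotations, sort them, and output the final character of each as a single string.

fdg$eghageahefdca

rank  rotation           last
    0  $ahfgdaechdgeegaf  f
    1  aechdgeegaf$ahfgd  d
    2  af$ahfgdaechdgeeg  g
    3  ahfgdaechdgeegaf$  $
    4  chdgeegaf$ahfgdae  e
    5  daechdgeegaf$ahfg  g
    6  dgeegaf$ahfgdaech  h
    7  echdgeegaf$ahfgda  a
    8  eegaf$ahfgdaechdg  g
    9  egaf$ahfgdaechdge  e
   10  f$ahfgdaechdgeega  a
   11  fgdaechdgeegaf$ah  h
   12  gaf$ahfgdaechdgee  e
   13  gdaechdgeegaf$ahf  f
   14  geegaf$ahfgdaechd  d
   15  hdgeegaf$ahfgdaec  c
   16  hfgdaechdgeegaf$a  a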